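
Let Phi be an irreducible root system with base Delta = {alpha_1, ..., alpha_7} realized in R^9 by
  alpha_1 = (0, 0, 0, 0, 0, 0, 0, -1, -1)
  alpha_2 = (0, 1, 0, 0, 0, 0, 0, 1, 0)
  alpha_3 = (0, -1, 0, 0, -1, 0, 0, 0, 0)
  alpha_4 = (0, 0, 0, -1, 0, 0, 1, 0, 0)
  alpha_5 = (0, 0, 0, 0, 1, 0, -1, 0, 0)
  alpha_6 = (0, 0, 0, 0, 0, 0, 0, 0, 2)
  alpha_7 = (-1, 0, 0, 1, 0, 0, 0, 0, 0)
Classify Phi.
Compute the Cartan integers a_ij = 2(alpha_i, alpha_j)/(alpha_j, alpha_j); the resulting 7x7 Cartan matrix is
[[2, -1, 0, 0, 0, -1, 0], [-1, 2, -1, 0, 0, 0, 0], [0, -1, 2, 0, -1, 0, 0], [0, 0, 0, 2, -1, 0, -1], [0, 0, -1, -1, 2, 0, 0], [-2, 0, 0, 0, 0, 2, 0], [0, 0, 0, -1, 0, 0, 2]].
The roots have two lengths (squared-length ratio 2:1); the short ones are alpha_{1,2,3,4,5,7}. The associated Dynkin diagram is a chain of 7 nodes with a double edge at one end; the terminal node there is the unique long simple root (C_7), so the type is C_7 (the algebra sp(14)).

C_7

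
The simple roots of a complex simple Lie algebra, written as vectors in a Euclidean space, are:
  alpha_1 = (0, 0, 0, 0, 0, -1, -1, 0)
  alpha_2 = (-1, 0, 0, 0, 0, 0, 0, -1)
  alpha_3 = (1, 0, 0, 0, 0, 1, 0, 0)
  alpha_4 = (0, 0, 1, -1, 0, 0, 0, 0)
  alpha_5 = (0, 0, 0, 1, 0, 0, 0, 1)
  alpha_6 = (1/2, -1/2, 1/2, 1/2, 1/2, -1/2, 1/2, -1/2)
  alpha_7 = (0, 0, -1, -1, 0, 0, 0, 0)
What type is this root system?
Compute the Cartan integers a_ij = 2(alpha_i, alpha_j)/(alpha_j, alpha_j); the resulting 7x7 Cartan matrix is
[[2, 0, -1, 0, 0, 0, 0], [0, 2, -1, 0, -1, 0, 0], [-1, -1, 2, 0, 0, 0, 0], [0, 0, 0, 2, -1, 0, 0], [0, -1, 0, -1, 2, 0, -1], [0, 0, 0, 0, 0, 2, -1], [0, 0, 0, 0, -1, -1, 2]].
All simple roots have the same length, so the diagram is simply laced. The associated Dynkin diagram is a chain of 6 nodes with one extra node attached to the third node from one end (E_7), so the type is E_7.

E_7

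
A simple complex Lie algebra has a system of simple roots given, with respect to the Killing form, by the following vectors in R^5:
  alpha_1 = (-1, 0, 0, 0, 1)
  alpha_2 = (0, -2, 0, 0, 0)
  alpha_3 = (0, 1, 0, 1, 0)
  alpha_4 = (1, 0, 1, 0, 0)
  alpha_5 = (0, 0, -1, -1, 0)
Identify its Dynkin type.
Compute the Cartan integers a_ij = 2(alpha_i, alpha_j)/(alpha_j, alpha_j); the resulting 5x5 Cartan matrix is
[[2, 0, 0, -1, 0], [0, 2, -2, 0, 0], [0, -1, 2, 0, -1], [-1, 0, 0, 2, -1], [0, 0, -1, -1, 2]].
The roots have two lengths (squared-length ratio 2:1); the short ones are alpha_{1,3,4,5}. The associated Dynkin diagram is a chain of 5 nodes with a double edge at one end; the terminal node there is the unique long simple root (C_5), so the type is C_5 (the algebra sp(10)).

type C_5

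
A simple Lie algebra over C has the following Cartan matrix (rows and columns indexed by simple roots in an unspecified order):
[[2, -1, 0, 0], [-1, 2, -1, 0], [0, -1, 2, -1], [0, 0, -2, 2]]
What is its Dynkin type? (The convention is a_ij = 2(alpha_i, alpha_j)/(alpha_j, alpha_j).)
C_4

The matrix has rank 4 with 2's on the diagonal. Reading the off-diagonal entries as Dynkin edges (a single edge where a_ij = a_ji = -1; a double or triple edge where a_ij * a_ji = 2 or 3), the diagram is a chain of 4 nodes with a double edge at one end; the terminal node there is the unique long simple root (C_4). One simple-root ordering that puts it in standard form is (alpha_1, alpha_2, alpha_3, alpha_4). So the algebra is type C_4, i.e. sp(8).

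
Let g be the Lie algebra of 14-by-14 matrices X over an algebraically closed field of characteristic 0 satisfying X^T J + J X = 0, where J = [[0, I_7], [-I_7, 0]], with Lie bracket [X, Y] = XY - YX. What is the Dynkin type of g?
This is sp(14), which has dimension 14(14+1)/2 = 105 and rank 14/2 = 7. In the classification of classical Lie algebras, the symplectic algebra sp(2n) has type C_n; here n = 7, so the Dynkin diagram is a chain of 7 nodes with a double edge at one end; the terminal node there is the unique long simple root (C_7). Hence the type is C_7.

type C_7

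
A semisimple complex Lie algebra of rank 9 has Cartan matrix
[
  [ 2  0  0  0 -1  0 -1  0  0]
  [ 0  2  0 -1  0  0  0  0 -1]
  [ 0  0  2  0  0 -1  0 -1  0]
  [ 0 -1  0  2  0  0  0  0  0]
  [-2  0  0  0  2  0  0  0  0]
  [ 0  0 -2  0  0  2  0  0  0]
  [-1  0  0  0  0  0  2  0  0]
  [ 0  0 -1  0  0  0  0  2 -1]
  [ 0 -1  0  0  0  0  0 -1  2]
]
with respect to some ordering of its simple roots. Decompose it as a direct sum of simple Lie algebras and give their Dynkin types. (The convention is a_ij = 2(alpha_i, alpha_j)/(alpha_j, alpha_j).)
C3 + C6

The diagram associated to this matrix has two connected components: the simple roots {alpha_1, alpha_5, alpha_7} form a chain of 3 nodes with a double edge at one end; the terminal node there is the unique long simple root (C_3), and {alpha_2, alpha_3, alpha_4, alpha_6, alpha_8, alpha_9} form a chain of 6 nodes with a double edge at one end; the terminal node there is the unique long simple root (C_6). A semisimple Lie algebra decomposes uniquely as the direct sum of simple ideals, one per connected component of its Dynkin diagram, so g ≅ C_3 ⊕ C_6 (dimension 21 + 78 = 99).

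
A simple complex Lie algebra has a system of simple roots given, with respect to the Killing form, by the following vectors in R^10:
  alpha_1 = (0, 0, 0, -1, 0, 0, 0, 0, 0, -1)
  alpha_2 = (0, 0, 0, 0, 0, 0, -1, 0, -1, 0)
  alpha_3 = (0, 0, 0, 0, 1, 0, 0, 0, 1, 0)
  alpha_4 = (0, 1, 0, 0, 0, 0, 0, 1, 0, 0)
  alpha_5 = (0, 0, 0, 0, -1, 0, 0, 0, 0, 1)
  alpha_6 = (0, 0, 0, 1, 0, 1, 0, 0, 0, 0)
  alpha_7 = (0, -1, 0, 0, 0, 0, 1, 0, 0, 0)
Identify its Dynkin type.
Compute the Cartan integers a_ij = 2(alpha_i, alpha_j)/(alpha_j, alpha_j); the resulting 7x7 Cartan matrix is
[[2, 0, 0, 0, -1, -1, 0], [0, 2, -1, 0, 0, 0, -1], [0, -1, 2, 0, -1, 0, 0], [0, 0, 0, 2, 0, 0, -1], [-1, 0, -1, 0, 2, 0, 0], [-1, 0, 0, 0, 0, 2, 0], [0, -1, 0, -1, 0, 0, 2]].
All simple roots have the same length, so the diagram is simply laced. The associated Dynkin diagram is a chain of 7 nodes with single edges (A_7), so the type is A_7 (the algebra sl(8)).

A7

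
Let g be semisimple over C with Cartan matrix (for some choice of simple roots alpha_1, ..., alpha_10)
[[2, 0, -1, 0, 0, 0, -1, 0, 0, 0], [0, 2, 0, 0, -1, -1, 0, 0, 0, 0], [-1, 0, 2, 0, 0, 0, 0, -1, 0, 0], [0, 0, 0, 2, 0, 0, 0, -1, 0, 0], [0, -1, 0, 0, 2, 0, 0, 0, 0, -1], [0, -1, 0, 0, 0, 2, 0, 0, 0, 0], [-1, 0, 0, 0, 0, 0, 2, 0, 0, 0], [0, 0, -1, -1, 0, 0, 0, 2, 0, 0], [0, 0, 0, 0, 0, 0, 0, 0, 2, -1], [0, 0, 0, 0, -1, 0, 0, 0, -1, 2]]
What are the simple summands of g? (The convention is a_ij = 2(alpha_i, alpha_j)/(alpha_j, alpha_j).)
A_5 (sl(6)) ⊕ A_5 (sl(6))

The diagram associated to this matrix has two connected components: the simple roots {alpha_2, alpha_5, alpha_6, alpha_9, alpha_10} form a chain of 5 nodes with single edges (A_5), and {alpha_1, alpha_3, alpha_4, alpha_7, alpha_8} form a chain of 5 nodes with single edges (A_5). A semisimple Lie algebra decomposes uniquely as the direct sum of simple ideals, one per connected component of its Dynkin diagram, so g ≅ A_5 ⊕ A_5 (dimension 35 + 35 = 70).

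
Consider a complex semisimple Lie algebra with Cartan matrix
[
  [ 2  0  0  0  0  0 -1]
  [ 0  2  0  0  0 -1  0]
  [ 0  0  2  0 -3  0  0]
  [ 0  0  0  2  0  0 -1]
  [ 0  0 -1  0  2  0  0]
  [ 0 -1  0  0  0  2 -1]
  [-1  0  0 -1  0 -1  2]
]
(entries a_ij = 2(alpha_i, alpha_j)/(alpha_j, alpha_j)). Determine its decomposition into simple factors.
The diagram associated to this matrix has two connected components: the simple roots {alpha_1, alpha_2, alpha_4, alpha_6, alpha_7} form a chain of 3 nodes with a fork of two nodes at one end (D_5), and {alpha_3, alpha_5} form two nodes joined by a triple edge (G_2). A semisimple Lie algebra decomposes uniquely as the direct sum of simple ideals, one per connected component of its Dynkin diagram, so g ≅ D_5 ⊕ G_2 (dimension 45 + 14 = 59).

D5 ⊕ G2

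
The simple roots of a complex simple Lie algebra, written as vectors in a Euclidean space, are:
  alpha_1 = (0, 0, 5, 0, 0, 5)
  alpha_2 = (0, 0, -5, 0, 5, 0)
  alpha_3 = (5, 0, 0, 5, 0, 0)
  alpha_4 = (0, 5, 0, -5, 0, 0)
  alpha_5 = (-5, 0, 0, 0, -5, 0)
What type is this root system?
A_5

Compute the Cartan integers a_ij = 2(alpha_i, alpha_j)/(alpha_j, alpha_j); the resulting 5x5 Cartan matrix is
[[2, -1, 0, 0, 0], [-1, 2, 0, 0, -1], [0, 0, 2, -1, -1], [0, 0, -1, 2, 0], [0, -1, -1, 0, 2]].
All simple roots have the same length, so the diagram is simply laced. The associated Dynkin diagram is a chain of 5 nodes with single edges (A_5), so the type is A_5 (the algebra sl(6)).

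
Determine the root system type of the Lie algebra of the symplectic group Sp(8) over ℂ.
C_4 (sp(8))

This is sp(8), which has dimension 8(8+1)/2 = 36 and rank 8/2 = 4. In the classification of classical Lie algebras, the symplectic algebra sp(2n) has type C_n; here n = 4, so the Dynkin diagram is a chain of 4 nodes with a double edge at one end; the terminal node there is the unique long simple root (C_4). Hence the type is C_4.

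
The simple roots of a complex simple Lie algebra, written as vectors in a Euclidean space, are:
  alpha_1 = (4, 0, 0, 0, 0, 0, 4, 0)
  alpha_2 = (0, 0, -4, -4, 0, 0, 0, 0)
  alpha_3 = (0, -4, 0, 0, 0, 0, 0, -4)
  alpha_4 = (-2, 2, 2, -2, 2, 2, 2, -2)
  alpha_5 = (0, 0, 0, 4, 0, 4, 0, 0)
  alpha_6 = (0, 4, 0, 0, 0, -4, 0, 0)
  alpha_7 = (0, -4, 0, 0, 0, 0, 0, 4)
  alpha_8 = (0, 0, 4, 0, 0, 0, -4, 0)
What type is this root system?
Compute the Cartan integers a_ij = 2(alpha_i, alpha_j)/(alpha_j, alpha_j); the resulting 8x8 Cartan matrix is
[[2, 0, 0, 0, 0, 0, 0, -1], [0, 2, 0, 0, -1, 0, 0, -1], [0, 0, 2, 0, 0, -1, 0, 0], [0, 0, 0, 2, 0, 0, -1, 0], [0, -1, 0, 0, 2, -1, 0, 0], [0, 0, -1, 0, -1, 2, -1, 0], [0, 0, 0, -1, 0, -1, 2, 0], [-1, -1, 0, 0, 0, 0, 0, 2]].
All simple roots have the same length, so the diagram is simply laced. The associated Dynkin diagram is a chain of 7 nodes with one extra node attached to the third node from one end (E_8), so the type is E_8.

type E_8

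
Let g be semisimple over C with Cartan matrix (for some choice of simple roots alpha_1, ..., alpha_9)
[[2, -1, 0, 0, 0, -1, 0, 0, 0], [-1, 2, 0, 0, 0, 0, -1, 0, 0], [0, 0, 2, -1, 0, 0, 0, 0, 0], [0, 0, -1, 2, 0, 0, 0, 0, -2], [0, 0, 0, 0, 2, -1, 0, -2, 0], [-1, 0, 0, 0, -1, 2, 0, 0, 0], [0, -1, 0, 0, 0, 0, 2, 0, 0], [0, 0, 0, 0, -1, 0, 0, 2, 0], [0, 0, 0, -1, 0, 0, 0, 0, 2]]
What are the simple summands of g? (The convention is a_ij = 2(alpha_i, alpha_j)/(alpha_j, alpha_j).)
The diagram associated to this matrix has two connected components: the simple roots {alpha_3, alpha_4, alpha_9} form a chain of 3 nodes with a double edge at one end; the terminal node there is the unique short simple root (B_3), and {alpha_1, alpha_2, alpha_5, alpha_6, alpha_7, alpha_8} form a chain of 6 nodes with a double edge at one end; the terminal node there is the unique short simple root (B_6). A semisimple Lie algebra decomposes uniquely as the direct sum of simple ideals, one per connected component of its Dynkin diagram, so g ≅ B_3 ⊕ B_6 (dimension 21 + 78 = 99).

type B_3 ⊕ type B_6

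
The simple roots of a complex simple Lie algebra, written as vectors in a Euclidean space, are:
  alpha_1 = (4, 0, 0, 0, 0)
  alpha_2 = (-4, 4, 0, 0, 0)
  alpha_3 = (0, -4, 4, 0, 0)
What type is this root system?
Compute the Cartan integers a_ij = 2(alpha_i, alpha_j)/(alpha_j, alpha_j); the resulting 3x3 Cartan matrix is
[[2, -1, 0], [-2, 2, -1], [0, -1, 2]].
The roots have two lengths (squared-length ratio 2:1); the short ones are alpha_{1}. The associated Dynkin diagram is a chain of 3 nodes with a double edge at one end; the terminal node there is the unique short simple root (B_3), so the type is B_3 (the algebra so(7)).

type B_3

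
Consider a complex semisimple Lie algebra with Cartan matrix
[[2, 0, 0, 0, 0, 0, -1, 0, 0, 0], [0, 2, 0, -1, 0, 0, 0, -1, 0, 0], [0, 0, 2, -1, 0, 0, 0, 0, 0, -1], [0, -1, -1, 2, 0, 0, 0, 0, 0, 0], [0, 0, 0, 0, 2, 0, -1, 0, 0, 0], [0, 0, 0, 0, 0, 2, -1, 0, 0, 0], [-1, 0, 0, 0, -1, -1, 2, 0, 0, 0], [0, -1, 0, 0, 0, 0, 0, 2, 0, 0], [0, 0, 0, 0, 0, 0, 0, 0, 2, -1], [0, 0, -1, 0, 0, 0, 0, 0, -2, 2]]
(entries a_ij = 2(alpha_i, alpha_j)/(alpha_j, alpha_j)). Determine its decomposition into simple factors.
type B_6 ⊕ type D_4

The diagram associated to this matrix has two connected components: the simple roots {alpha_2, alpha_3, alpha_4, alpha_8, alpha_9, alpha_10} form a chain of 6 nodes with a double edge at one end; the terminal node there is the unique short simple root (B_6), and {alpha_1, alpha_5, alpha_6, alpha_7} form a chain of 2 nodes with a fork of two nodes at one end (D_4). A semisimple Lie algebra decomposes uniquely as the direct sum of simple ideals, one per connected component of its Dynkin diagram, so g ≅ B_6 ⊕ D_4 (dimension 78 + 28 = 106).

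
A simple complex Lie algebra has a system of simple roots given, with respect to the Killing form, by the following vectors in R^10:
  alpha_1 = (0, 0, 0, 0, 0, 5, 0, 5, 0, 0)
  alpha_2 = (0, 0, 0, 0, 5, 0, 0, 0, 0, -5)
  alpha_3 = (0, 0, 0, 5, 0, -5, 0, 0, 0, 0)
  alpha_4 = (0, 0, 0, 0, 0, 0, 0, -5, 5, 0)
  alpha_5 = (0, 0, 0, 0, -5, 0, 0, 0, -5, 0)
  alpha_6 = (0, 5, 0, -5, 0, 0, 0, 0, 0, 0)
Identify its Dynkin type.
Compute the Cartan integers a_ij = 2(alpha_i, alpha_j)/(alpha_j, alpha_j); the resulting 6x6 Cartan matrix is
[[2, 0, -1, -1, 0, 0], [0, 2, 0, 0, -1, 0], [-1, 0, 2, 0, 0, -1], [-1, 0, 0, 2, -1, 0], [0, -1, 0, -1, 2, 0], [0, 0, -1, 0, 0, 2]].
All simple roots have the same length, so the diagram is simply laced. The associated Dynkin diagram is a chain of 6 nodes with single edges (A_6), so the type is A_6 (the algebra sl(7)).

A_6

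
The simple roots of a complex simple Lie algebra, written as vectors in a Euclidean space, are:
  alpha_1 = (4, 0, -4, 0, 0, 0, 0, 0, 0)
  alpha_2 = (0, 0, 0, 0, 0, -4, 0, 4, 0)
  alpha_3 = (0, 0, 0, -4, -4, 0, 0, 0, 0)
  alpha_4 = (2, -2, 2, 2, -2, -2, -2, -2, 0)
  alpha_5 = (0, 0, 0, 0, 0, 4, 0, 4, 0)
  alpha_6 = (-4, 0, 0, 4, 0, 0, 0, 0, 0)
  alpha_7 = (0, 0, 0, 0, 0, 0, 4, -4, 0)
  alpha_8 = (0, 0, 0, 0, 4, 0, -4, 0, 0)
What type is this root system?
E_8

Compute the Cartan integers a_ij = 2(alpha_i, alpha_j)/(alpha_j, alpha_j); the resulting 8x8 Cartan matrix is
[[2, 0, 0, 0, 0, -1, 0, 0], [0, 2, 0, 0, 0, 0, -1, 0], [0, 0, 2, 0, 0, -1, 0, -1], [0, 0, 0, 2, -1, 0, 0, 0], [0, 0, 0, -1, 2, 0, -1, 0], [-1, 0, -1, 0, 0, 2, 0, 0], [0, -1, 0, 0, -1, 0, 2, -1], [0, 0, -1, 0, 0, 0, -1, 2]].
All simple roots have the same length, so the diagram is simply laced. The associated Dynkin diagram is a chain of 7 nodes with one extra node attached to the third node from one end (E_8), so the type is E_8.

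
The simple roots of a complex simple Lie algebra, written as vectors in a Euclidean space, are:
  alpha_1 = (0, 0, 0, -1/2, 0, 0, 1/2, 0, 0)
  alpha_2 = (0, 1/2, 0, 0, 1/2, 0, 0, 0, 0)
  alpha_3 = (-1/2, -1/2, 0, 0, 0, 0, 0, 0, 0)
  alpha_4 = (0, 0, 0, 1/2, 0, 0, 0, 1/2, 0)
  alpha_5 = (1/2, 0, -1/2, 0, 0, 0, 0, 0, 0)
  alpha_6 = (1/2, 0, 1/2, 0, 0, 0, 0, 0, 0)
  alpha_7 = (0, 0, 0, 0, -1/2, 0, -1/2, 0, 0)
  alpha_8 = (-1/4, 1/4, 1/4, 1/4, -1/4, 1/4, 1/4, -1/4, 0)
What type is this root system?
Compute the Cartan integers a_ij = 2(alpha_i, alpha_j)/(alpha_j, alpha_j); the resulting 8x8 Cartan matrix is
[[2, 0, 0, -1, 0, 0, -1, 0], [0, 2, -1, 0, 0, 0, -1, 0], [0, -1, 2, 0, -1, -1, 0, 0], [-1, 0, 0, 2, 0, 0, 0, 0], [0, 0, -1, 0, 2, 0, 0, -1], [0, 0, -1, 0, 0, 2, 0, 0], [-1, -1, 0, 0, 0, 0, 2, 0], [0, 0, 0, 0, -1, 0, 0, 2]].
All simple roots have the same length, so the diagram is simply laced. The associated Dynkin diagram is a chain of 7 nodes with one extra node attached to the third node from one end (E_8), so the type is E_8.

type E_8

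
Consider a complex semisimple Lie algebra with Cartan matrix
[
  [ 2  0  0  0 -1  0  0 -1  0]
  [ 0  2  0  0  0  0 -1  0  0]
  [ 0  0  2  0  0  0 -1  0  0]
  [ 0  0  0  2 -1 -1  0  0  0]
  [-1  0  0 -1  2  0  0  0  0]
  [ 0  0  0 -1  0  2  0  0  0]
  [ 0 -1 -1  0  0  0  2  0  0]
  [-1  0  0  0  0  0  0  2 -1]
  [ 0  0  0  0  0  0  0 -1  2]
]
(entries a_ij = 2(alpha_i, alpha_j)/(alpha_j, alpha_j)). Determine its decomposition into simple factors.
A3 ⊕ A6

The diagram associated to this matrix has two connected components: the simple roots {alpha_2, alpha_3, alpha_7} form a chain of 3 nodes with single edges (A_3), and {alpha_1, alpha_4, alpha_5, alpha_6, alpha_8, alpha_9} form a chain of 6 nodes with single edges (A_6). A semisimple Lie algebra decomposes uniquely as the direct sum of simple ideals, one per connected component of its Dynkin diagram, so g ≅ A_3 ⊕ A_6 (dimension 15 + 48 = 63).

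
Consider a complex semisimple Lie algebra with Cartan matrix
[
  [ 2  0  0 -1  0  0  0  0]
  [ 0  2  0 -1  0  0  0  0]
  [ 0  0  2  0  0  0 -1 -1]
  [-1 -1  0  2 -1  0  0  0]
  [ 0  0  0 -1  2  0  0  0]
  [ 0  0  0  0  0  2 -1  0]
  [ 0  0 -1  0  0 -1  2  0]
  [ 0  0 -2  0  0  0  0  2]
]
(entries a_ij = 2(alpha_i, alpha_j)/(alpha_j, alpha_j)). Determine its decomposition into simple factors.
C_4 + D_4

The diagram associated to this matrix has two connected components: the simple roots {alpha_3, alpha_6, alpha_7, alpha_8} form a chain of 4 nodes with a double edge at one end; the terminal node there is the unique long simple root (C_4), and {alpha_1, alpha_2, alpha_4, alpha_5} form a chain of 2 nodes with a fork of two nodes at one end (D_4). A semisimple Lie algebra decomposes uniquely as the direct sum of simple ideals, one per connected component of its Dynkin diagram, so g ≅ C_4 ⊕ D_4 (dimension 36 + 28 = 64).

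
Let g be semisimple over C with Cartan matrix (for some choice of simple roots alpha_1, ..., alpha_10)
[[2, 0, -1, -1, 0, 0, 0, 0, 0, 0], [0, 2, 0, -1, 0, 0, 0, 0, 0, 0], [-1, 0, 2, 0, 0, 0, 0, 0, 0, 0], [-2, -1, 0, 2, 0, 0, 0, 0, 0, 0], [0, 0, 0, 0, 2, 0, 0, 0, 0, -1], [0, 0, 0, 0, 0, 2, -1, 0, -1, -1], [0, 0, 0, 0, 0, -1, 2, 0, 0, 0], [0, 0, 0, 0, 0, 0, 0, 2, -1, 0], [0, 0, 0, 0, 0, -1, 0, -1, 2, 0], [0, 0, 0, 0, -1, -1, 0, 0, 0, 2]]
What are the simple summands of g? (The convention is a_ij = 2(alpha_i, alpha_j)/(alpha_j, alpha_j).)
The diagram associated to this matrix has two connected components: the simple roots {alpha_5, alpha_6, alpha_7, alpha_8, alpha_9, alpha_10} form a chain of 5 nodes with one extra node attached to the third node from one end (E_6), and {alpha_1, alpha_2, alpha_3, alpha_4} form a chain of 4 nodes with a double edge between the middle two (F_4). A semisimple Lie algebra decomposes uniquely as the direct sum of simple ideals, one per connected component of its Dynkin diagram, so g ≅ E_6 ⊕ F_4 (dimension 78 + 52 = 130).

E6 ⊕ F4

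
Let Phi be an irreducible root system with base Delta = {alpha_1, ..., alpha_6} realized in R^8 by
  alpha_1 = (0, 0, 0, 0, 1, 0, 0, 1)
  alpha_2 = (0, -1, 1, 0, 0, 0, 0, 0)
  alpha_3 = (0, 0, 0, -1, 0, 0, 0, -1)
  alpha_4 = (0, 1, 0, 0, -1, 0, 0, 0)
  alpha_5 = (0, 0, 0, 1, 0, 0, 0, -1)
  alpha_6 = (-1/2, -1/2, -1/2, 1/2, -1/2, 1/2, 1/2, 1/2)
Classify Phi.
E6

Compute the Cartan integers a_ij = 2(alpha_i, alpha_j)/(alpha_j, alpha_j); the resulting 6x6 Cartan matrix is
[[2, 0, -1, -1, -1, 0], [0, 2, 0, -1, 0, 0], [-1, 0, 2, 0, 0, -1], [-1, -1, 0, 2, 0, 0], [-1, 0, 0, 0, 2, 0], [0, 0, -1, 0, 0, 2]].
All simple roots have the same length, so the diagram is simply laced. The associated Dynkin diagram is a chain of 5 nodes with one extra node attached to the third node from one end (E_6), so the type is E_6.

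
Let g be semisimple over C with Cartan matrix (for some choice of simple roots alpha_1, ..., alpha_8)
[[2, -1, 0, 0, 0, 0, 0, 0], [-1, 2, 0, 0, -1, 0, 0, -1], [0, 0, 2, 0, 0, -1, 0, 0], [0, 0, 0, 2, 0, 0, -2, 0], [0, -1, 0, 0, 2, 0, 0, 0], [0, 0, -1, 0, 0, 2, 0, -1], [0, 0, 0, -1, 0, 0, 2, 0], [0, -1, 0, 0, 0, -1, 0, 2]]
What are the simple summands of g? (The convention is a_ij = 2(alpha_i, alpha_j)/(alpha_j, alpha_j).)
The diagram associated to this matrix has two connected components: the simple roots {alpha_4, alpha_7} form a chain of 2 nodes with a double edge at one end; the terminal node there is the unique short simple root (B_2), and {alpha_1, alpha_2, alpha_3, alpha_5, alpha_6, alpha_8} form a chain of 4 nodes with a fork of two nodes at one end (D_6). A semisimple Lie algebra decomposes uniquely as the direct sum of simple ideals, one per connected component of its Dynkin diagram, so g ≅ B_2 ⊕ D_6 (dimension 10 + 66 = 76).

B_2 (so(5)) + D_6 (so(12))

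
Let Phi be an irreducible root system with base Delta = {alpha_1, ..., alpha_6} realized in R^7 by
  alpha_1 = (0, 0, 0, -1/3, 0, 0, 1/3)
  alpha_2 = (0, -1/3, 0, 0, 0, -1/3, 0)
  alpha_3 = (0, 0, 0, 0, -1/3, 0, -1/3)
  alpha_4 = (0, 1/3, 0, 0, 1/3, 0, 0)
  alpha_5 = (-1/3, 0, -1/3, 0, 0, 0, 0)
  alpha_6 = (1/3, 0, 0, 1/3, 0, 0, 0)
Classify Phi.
Compute the Cartan integers a_ij = 2(alpha_i, alpha_j)/(alpha_j, alpha_j); the resulting 6x6 Cartan matrix is
[[2, 0, -1, 0, 0, -1], [0, 2, 0, -1, 0, 0], [-1, 0, 2, -1, 0, 0], [0, -1, -1, 2, 0, 0], [0, 0, 0, 0, 2, -1], [-1, 0, 0, 0, -1, 2]].
All simple roots have the same length, so the diagram is simply laced. The associated Dynkin diagram is a chain of 6 nodes with single edges (A_6), so the type is A_6 (the algebra sl(7)).

A6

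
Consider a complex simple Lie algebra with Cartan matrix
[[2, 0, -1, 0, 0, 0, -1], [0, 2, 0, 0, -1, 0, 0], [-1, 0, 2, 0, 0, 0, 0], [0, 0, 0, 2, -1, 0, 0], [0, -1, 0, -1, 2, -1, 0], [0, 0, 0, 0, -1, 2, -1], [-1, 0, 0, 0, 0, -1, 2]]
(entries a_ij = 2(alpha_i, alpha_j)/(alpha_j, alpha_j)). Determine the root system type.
The matrix has rank 7 with 2's on the diagonal. Reading the off-diagonal entries as Dynkin edges (a single edge where a_ij = a_ji = -1; a double or triple edge where a_ij * a_ji = 2 or 3), the diagram is a chain of 5 nodes with a fork of two nodes at one end (D_7). One simple-root ordering that puts it in standard form is (alpha_3, alpha_1, alpha_7, alpha_6, alpha_5, alpha_4, alpha_2). So the algebra is type D_7, i.e. so(14).

D_7 (so(14))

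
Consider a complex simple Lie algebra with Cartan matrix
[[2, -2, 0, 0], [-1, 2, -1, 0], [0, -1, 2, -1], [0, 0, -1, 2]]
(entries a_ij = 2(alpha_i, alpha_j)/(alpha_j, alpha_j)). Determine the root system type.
The matrix has rank 4 with 2's on the diagonal. Reading the off-diagonal entries as Dynkin edges (a single edge where a_ij = a_ji = -1; a double or triple edge where a_ij * a_ji = 2 or 3), the diagram is a chain of 4 nodes with a double edge at one end; the terminal node there is the unique long simple root (C_4). One simple-root ordering that puts it in standard form is (alpha_4, alpha_3, alpha_2, alpha_1). So the algebra is type C_4, i.e. sp(8).

C_4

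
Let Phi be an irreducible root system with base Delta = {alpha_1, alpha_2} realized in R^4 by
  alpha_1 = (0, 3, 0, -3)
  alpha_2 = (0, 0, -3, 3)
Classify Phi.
Compute the Cartan integers a_ij = 2(alpha_i, alpha_j)/(alpha_j, alpha_j); the resulting 2x2 Cartan matrix is
[[2, -1], [-1, 2]].
All simple roots have the same length, so the diagram is simply laced. The associated Dynkin diagram is a chain of 2 nodes with single edges (A_2), so the type is A_2 (the algebra sl(3)).

type A_2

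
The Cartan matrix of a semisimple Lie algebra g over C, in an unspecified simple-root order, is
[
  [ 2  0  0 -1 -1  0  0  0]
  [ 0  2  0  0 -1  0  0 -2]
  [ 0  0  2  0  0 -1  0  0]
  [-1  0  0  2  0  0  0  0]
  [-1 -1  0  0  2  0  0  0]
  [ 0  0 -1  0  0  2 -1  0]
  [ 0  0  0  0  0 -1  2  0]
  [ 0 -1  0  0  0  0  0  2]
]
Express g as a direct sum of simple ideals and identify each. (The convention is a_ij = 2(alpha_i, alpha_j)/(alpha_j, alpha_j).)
The diagram associated to this matrix has two connected components: the simple roots {alpha_3, alpha_6, alpha_7} form a chain of 3 nodes with single edges (A_3), and {alpha_1, alpha_2, alpha_4, alpha_5, alpha_8} form a chain of 5 nodes with a double edge at one end; the terminal node there is the unique short simple root (B_5). A semisimple Lie algebra decomposes uniquely as the direct sum of simple ideals, one per connected component of its Dynkin diagram, so g ≅ A_3 ⊕ B_5 (dimension 15 + 55 = 70).

A_3 + B_5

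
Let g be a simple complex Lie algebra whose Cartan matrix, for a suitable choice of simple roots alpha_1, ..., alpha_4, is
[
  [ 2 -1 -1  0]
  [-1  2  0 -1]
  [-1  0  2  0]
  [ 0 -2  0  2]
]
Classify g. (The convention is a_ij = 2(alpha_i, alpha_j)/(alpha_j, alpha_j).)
The matrix has rank 4 with 2's on the diagonal. Reading the off-diagonal entries as Dynkin edges (a single edge where a_ij = a_ji = -1; a double or triple edge where a_ij * a_ji = 2 or 3), the diagram is a chain of 4 nodes with a double edge at one end; the terminal node there is the unique long simple root (C_4). One simple-root ordering that puts it in standard form is (alpha_3, alpha_1, alpha_2, alpha_4). So the algebra is type C_4, i.e. sp(8).

C4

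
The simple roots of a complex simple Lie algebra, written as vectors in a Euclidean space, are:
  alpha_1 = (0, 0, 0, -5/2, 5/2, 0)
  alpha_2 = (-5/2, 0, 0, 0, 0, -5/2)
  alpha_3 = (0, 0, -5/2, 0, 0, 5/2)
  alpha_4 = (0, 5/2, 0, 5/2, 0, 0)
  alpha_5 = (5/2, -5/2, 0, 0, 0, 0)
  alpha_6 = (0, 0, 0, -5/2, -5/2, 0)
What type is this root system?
Compute the Cartan integers a_ij = 2(alpha_i, alpha_j)/(alpha_j, alpha_j); the resulting 6x6 Cartan matrix is
[[2, 0, 0, -1, 0, 0], [0, 2, -1, 0, -1, 0], [0, -1, 2, 0, 0, 0], [-1, 0, 0, 2, -1, -1], [0, -1, 0, -1, 2, 0], [0, 0, 0, -1, 0, 2]].
All simple roots have the same length, so the diagram is simply laced. The associated Dynkin diagram is a chain of 4 nodes with a fork of two nodes at one end (D_6), so the type is D_6 (the algebra so(12)).

D_6 (so(12))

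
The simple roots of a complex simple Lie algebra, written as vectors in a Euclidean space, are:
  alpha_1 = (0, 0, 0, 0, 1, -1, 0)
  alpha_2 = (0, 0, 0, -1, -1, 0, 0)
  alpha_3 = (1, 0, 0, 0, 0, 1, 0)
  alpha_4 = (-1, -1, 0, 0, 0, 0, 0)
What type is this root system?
A_4 (sl(5))

Compute the Cartan integers a_ij = 2(alpha_i, alpha_j)/(alpha_j, alpha_j); the resulting 4x4 Cartan matrix is
[[2, -1, -1, 0], [-1, 2, 0, 0], [-1, 0, 2, -1], [0, 0, -1, 2]].
All simple roots have the same length, so the diagram is simply laced. The associated Dynkin diagram is a chain of 4 nodes with single edges (A_4), so the type is A_4 (the algebra sl(5)).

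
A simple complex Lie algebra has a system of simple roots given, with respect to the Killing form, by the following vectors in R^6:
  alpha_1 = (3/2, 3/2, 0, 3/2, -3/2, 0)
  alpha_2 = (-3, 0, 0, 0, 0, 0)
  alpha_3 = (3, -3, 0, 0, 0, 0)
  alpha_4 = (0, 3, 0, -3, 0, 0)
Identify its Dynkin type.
Compute the Cartan integers a_ij = 2(alpha_i, alpha_j)/(alpha_j, alpha_j); the resulting 4x4 Cartan matrix is
[[2, -1, 0, 0], [-1, 2, -1, 0], [0, -2, 2, -1], [0, 0, -1, 2]].
The roots have two lengths (squared-length ratio 2:1); the short ones are alpha_{1,2}. The associated Dynkin diagram is a chain of 4 nodes with a double edge between the middle two (F_4), so the type is F_4.

F_4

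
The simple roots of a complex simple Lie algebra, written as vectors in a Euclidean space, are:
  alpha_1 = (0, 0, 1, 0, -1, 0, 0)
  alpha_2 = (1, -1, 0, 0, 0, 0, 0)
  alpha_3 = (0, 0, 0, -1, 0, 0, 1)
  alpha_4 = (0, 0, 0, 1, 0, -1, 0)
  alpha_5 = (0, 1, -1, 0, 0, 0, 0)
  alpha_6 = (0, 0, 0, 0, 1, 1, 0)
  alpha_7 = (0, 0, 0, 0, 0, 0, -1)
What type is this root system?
B7

Compute the Cartan integers a_ij = 2(alpha_i, alpha_j)/(alpha_j, alpha_j); the resulting 7x7 Cartan matrix is
[[2, 0, 0, 0, -1, -1, 0], [0, 2, 0, 0, -1, 0, 0], [0, 0, 2, -1, 0, 0, -2], [0, 0, -1, 2, 0, -1, 0], [-1, -1, 0, 0, 2, 0, 0], [-1, 0, 0, -1, 0, 2, 0], [0, 0, -1, 0, 0, 0, 2]].
The roots have two lengths (squared-length ratio 2:1); the short ones are alpha_{7}. The associated Dynkin diagram is a chain of 7 nodes with a double edge at one end; the terminal node there is the unique short simple root (B_7), so the type is B_7 (the algebra so(15)).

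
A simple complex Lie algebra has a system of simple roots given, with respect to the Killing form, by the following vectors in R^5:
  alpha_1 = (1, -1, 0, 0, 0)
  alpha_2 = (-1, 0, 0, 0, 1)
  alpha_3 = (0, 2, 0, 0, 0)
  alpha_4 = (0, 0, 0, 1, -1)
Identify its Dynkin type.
C_4

Compute the Cartan integers a_ij = 2(alpha_i, alpha_j)/(alpha_j, alpha_j); the resulting 4x4 Cartan matrix is
[[2, -1, -1, 0], [-1, 2, 0, -1], [-2, 0, 2, 0], [0, -1, 0, 2]].
The roots have two lengths (squared-length ratio 2:1); the short ones are alpha_{1,2,4}. The associated Dynkin diagram is a chain of 4 nodes with a double edge at one end; the terminal node there is the unique long simple root (C_4), so the type is C_4 (the algebra sp(8)).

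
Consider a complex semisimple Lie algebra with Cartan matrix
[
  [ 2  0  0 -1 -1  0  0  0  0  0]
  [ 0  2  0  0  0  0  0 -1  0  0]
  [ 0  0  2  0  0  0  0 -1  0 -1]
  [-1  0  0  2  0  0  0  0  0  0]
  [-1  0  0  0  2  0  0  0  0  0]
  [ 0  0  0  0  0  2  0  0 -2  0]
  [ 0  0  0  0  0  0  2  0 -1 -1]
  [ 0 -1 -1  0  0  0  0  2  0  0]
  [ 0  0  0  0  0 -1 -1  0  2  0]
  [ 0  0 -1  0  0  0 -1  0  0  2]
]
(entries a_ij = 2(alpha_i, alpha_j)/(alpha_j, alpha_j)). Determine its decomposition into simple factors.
The diagram associated to this matrix has two connected components: the simple roots {alpha_1, alpha_4, alpha_5} form a chain of 3 nodes with single edges (A_3), and {alpha_2, alpha_3, alpha_6, alpha_7, alpha_8, alpha_9, alpha_10} form a chain of 7 nodes with a double edge at one end; the terminal node there is the unique long simple root (C_7). A semisimple Lie algebra decomposes uniquely as the direct sum of simple ideals, one per connected component of its Dynkin diagram, so g ≅ A_3 ⊕ C_7 (dimension 15 + 105 = 120).

type A_3 ⊕ type C_7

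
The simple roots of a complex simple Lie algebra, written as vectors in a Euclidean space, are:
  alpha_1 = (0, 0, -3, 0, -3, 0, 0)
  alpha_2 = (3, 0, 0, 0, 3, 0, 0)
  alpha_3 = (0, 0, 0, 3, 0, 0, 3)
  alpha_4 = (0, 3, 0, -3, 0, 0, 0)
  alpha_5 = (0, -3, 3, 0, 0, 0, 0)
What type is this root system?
A_5

Compute the Cartan integers a_ij = 2(alpha_i, alpha_j)/(alpha_j, alpha_j); the resulting 5x5 Cartan matrix is
[[2, -1, 0, 0, -1], [-1, 2, 0, 0, 0], [0, 0, 2, -1, 0], [0, 0, -1, 2, -1], [-1, 0, 0, -1, 2]].
All simple roots have the same length, so the diagram is simply laced. The associated Dynkin diagram is a chain of 5 nodes with single edges (A_5), so the type is A_5 (the algebra sl(6)).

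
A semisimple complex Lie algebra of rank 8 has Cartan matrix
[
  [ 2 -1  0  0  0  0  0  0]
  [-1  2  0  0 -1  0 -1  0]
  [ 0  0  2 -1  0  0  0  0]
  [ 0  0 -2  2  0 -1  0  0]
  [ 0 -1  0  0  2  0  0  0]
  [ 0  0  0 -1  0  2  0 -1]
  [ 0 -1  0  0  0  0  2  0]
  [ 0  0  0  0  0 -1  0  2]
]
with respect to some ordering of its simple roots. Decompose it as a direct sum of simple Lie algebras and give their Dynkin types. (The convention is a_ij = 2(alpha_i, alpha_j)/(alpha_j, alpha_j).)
The diagram associated to this matrix has two connected components: the simple roots {alpha_3, alpha_4, alpha_6, alpha_8} form a chain of 4 nodes with a double edge at one end; the terminal node there is the unique short simple root (B_4), and {alpha_1, alpha_2, alpha_5, alpha_7} form a chain of 2 nodes with a fork of two nodes at one end (D_4). A semisimple Lie algebra decomposes uniquely as the direct sum of simple ideals, one per connected component of its Dynkin diagram, so g ≅ B_4 ⊕ D_4 (dimension 36 + 28 = 64).

type B_4 + type D_4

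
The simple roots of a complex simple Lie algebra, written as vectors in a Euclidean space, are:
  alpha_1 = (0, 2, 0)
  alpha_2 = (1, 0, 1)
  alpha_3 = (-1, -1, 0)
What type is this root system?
Compute the Cartan integers a_ij = 2(alpha_i, alpha_j)/(alpha_j, alpha_j); the resulting 3x3 Cartan matrix is
[[2, 0, -2], [0, 2, -1], [-1, -1, 2]].
The roots have two lengths (squared-length ratio 2:1); the short ones are alpha_{2,3}. The associated Dynkin diagram is a chain of 3 nodes with a double edge at one end; the terminal node there is the unique long simple root (C_3), so the type is C_3 (the algebra sp(6)).

C_3 (sp(6))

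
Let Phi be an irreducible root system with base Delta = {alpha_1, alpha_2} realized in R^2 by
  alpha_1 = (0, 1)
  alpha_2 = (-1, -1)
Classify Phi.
Compute the Cartan integers a_ij = 2(alpha_i, alpha_j)/(alpha_j, alpha_j); the resulting 2x2 Cartan matrix is
[[2, -1], [-2, 2]].
The roots have two lengths (squared-length ratio 2:1); the short ones are alpha_{1}. The associated Dynkin diagram is a chain of 2 nodes with a double edge at one end; the terminal node there is the unique short simple root (B_2), so the type is B_2 (the algebra so(5)).

B2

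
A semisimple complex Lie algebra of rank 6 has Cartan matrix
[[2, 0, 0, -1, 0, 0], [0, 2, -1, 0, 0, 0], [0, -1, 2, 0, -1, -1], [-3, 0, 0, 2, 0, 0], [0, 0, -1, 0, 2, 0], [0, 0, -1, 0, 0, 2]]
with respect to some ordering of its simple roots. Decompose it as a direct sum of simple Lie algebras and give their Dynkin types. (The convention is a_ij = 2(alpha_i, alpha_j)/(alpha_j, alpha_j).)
The diagram associated to this matrix has two connected components: the simple roots {alpha_2, alpha_3, alpha_5, alpha_6} form a chain of 2 nodes with a fork of two nodes at one end (D_4), and {alpha_1, alpha_4} form two nodes joined by a triple edge (G_2). A semisimple Lie algebra decomposes uniquely as the direct sum of simple ideals, one per connected component of its Dynkin diagram, so g ≅ D_4 ⊕ G_2 (dimension 28 + 14 = 42).

D4 + G2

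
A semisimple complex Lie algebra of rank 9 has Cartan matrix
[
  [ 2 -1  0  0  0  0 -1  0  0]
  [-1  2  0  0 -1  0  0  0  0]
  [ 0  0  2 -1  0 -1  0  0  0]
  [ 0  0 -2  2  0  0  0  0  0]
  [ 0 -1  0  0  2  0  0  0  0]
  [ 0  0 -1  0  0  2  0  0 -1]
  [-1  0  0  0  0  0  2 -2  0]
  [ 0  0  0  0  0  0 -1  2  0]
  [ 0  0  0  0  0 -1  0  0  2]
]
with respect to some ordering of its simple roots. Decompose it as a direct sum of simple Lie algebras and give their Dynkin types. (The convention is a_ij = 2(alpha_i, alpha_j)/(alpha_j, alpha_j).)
B_5 (so(11)) + C_4 (sp(8))

The diagram associated to this matrix has two connected components: the simple roots {alpha_1, alpha_2, alpha_5, alpha_7, alpha_8} form a chain of 5 nodes with a double edge at one end; the terminal node there is the unique short simple root (B_5), and {alpha_3, alpha_4, alpha_6, alpha_9} form a chain of 4 nodes with a double edge at one end; the terminal node there is the unique long simple root (C_4). A semisimple Lie algebra decomposes uniquely as the direct sum of simple ideals, one per connected component of its Dynkin diagram, so g ≅ B_5 ⊕ C_4 (dimension 55 + 36 = 91).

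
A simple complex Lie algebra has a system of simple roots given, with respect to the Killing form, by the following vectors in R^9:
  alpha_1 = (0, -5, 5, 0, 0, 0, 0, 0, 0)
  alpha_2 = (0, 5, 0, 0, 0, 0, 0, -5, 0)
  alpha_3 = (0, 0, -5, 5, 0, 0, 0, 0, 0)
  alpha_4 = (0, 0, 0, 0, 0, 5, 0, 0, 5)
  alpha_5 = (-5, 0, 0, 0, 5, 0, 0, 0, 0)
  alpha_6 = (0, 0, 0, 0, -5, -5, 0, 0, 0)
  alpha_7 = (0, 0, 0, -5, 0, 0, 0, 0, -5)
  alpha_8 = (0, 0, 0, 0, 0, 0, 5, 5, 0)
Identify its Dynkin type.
Compute the Cartan integers a_ij = 2(alpha_i, alpha_j)/(alpha_j, alpha_j); the resulting 8x8 Cartan matrix is
[[2, -1, -1, 0, 0, 0, 0, 0], [-1, 2, 0, 0, 0, 0, 0, -1], [-1, 0, 2, 0, 0, 0, -1, 0], [0, 0, 0, 2, 0, -1, -1, 0], [0, 0, 0, 0, 2, -1, 0, 0], [0, 0, 0, -1, -1, 2, 0, 0], [0, 0, -1, -1, 0, 0, 2, 0], [0, -1, 0, 0, 0, 0, 0, 2]].
All simple roots have the same length, so the diagram is simply laced. The associated Dynkin diagram is a chain of 8 nodes with single edges (A_8), so the type is A_8 (the algebra sl(9)).

A_8 (sl(9))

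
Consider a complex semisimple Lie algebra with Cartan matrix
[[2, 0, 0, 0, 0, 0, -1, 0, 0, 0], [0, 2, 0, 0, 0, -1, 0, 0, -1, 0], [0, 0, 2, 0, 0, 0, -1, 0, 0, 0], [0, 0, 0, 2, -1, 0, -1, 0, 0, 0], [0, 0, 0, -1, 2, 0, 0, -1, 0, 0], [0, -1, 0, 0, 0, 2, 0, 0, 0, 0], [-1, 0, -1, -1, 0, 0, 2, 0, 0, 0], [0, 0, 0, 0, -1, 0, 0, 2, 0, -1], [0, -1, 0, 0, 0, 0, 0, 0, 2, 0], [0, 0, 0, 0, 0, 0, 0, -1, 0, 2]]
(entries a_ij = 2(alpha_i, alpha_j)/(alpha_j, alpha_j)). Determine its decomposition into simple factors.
type A_3 ⊕ type D_7

The diagram associated to this matrix has two connected components: the simple roots {alpha_2, alpha_6, alpha_9} form a chain of 3 nodes with single edges (A_3), and {alpha_1, alpha_3, alpha_4, alpha_5, alpha_7, alpha_8, alpha_10} form a chain of 5 nodes with a fork of two nodes at one end (D_7). A semisimple Lie algebra decomposes uniquely as the direct sum of simple ideals, one per connected component of its Dynkin diagram, so g ≅ A_3 ⊕ D_7 (dimension 15 + 91 = 106).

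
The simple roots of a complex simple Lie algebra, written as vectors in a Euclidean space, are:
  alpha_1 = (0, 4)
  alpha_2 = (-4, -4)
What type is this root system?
B_2

Compute the Cartan integers a_ij = 2(alpha_i, alpha_j)/(alpha_j, alpha_j); the resulting 2x2 Cartan matrix is
[[2, -1], [-2, 2]].
The roots have two lengths (squared-length ratio 2:1); the short ones are alpha_{1}. The associated Dynkin diagram is a chain of 2 nodes with a double edge at one end; the terminal node there is the unique short simple root (B_2), so the type is B_2 (the algebra so(5)).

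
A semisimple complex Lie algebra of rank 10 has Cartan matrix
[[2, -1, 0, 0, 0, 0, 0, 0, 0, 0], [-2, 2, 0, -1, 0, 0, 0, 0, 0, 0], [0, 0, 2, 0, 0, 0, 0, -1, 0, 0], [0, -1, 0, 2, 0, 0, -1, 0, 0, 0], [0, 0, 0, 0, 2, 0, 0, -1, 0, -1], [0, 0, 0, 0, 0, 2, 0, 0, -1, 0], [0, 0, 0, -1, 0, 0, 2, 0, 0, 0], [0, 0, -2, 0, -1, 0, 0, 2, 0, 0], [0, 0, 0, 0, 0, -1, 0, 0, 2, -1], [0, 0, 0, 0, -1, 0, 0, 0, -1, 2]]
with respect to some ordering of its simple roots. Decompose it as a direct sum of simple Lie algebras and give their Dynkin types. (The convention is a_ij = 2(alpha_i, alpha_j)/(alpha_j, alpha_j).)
B_4 + B_6

The diagram associated to this matrix has two connected components: the simple roots {alpha_1, alpha_2, alpha_4, alpha_7} form a chain of 4 nodes with a double edge at one end; the terminal node there is the unique short simple root (B_4), and {alpha_3, alpha_5, alpha_6, alpha_8, alpha_9, alpha_10} form a chain of 6 nodes with a double edge at one end; the terminal node there is the unique short simple root (B_6). A semisimple Lie algebra decomposes uniquely as the direct sum of simple ideals, one per connected component of its Dynkin diagram, so g ≅ B_4 ⊕ B_6 (dimension 36 + 78 = 114).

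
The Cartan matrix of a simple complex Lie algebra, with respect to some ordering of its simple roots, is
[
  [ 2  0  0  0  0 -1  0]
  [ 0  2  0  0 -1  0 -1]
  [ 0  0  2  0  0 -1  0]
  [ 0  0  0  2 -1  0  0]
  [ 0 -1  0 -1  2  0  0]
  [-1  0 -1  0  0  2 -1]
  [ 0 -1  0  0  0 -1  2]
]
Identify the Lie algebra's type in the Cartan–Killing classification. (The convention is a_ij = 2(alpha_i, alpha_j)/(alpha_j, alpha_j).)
The matrix has rank 7 with 2's on the diagonal. Reading the off-diagonal entries as Dynkin edges (a single edge where a_ij = a_ji = -1; a double or triple edge where a_ij * a_ji = 2 or 3), the diagram is a chain of 5 nodes with a fork of two nodes at one end (D_7). One simple-root ordering that puts it in standard form is (alpha_4, alpha_5, alpha_2, alpha_7, alpha_6, alpha_3, alpha_1). So the algebra is type D_7, i.e. so(14).

type D_7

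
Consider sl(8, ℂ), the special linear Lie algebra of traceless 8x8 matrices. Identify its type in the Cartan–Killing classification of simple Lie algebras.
A_7 (sl(8))

This is sl(8), which has dimension 8^2 - 1 = 63 and rank 8 - 1 = 7 (a Cartan subalgebra is the diagonal traceless matrices). In the classification of classical Lie algebras, the special linear algebra sl(n+1) has type A_n; here n = 7, so the Dynkin diagram is a chain of 7 nodes with single edges (A_7). Hence the type is A_7.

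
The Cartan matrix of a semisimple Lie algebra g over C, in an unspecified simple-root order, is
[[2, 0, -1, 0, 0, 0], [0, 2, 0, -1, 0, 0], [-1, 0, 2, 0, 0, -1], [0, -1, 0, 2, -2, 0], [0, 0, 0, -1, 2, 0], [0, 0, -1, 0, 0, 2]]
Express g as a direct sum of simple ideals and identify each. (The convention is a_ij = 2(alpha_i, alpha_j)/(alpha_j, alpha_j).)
A3 + B3

The diagram associated to this matrix has two connected components: the simple roots {alpha_1, alpha_3, alpha_6} form a chain of 3 nodes with single edges (A_3), and {alpha_2, alpha_4, alpha_5} form a chain of 3 nodes with a double edge at one end; the terminal node there is the unique short simple root (B_3). A semisimple Lie algebra decomposes uniquely as the direct sum of simple ideals, one per connected component of its Dynkin diagram, so g ≅ A_3 ⊕ B_3 (dimension 15 + 21 = 36).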